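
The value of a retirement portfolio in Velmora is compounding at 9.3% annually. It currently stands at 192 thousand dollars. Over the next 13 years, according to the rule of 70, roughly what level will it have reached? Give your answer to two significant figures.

Doubling time ≈ 70/9.3 = 7.53 years.
13 years is 13/7.53 ≈ 1.73 doublings, a factor of 2^1.73 ≈ 3.32.
192 × 3.32 ≈ 640 thousand dollars.

around 640 thousand dollars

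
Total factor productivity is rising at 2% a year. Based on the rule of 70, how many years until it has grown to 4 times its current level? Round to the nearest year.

about 70 years

At 2% it doubles every 70/2 ≈ 35.00 years.
4 = 2^2, so 2 doublings → 70 years.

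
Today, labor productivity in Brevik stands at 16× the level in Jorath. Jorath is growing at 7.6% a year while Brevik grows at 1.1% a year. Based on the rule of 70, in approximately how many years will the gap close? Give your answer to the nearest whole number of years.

about 43 years

What matters is the difference: 6.5 pp.
Rule of 70 on the gap: the ratio halves every 70/6.5 ≈ 10.77 years.
A 16× gap closes after 4 halvings: 4 × 10.77 ≈ 43 years.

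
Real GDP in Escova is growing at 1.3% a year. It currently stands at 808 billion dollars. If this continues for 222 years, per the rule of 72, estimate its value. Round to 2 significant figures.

It doubles every 72/1.3 ≈ 55.38 years, so 222 years is 4.01 doublings.
2^4.01 ≈ 16.11; 808 × 16.11 ≈ 13000 billion dollars.

roughly 13000 billion dollars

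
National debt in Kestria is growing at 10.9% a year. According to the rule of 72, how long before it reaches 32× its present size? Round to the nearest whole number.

At 10.9% it doubles every 72/10.9 ≈ 6.61 years.
32× is 5 doublings, so 5 × 6.61 ≈ 33 years.

about 33 years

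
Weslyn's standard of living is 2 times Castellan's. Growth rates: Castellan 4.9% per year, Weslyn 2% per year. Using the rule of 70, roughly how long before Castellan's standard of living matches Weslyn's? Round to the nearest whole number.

≈ 24 years

What matters is the difference: 2.9 pp.
Rule of 70 on the gap: the ratio halves every 70/2.9 ≈ 24.14 years.
A 2 times gap closes after 1 halving: 1 × 24.14 ≈ 24 years.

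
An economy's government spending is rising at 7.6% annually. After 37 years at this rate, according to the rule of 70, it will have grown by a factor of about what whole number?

Doubling time ≈ 70/7.6 = 9.21 years.
37/9.21 ≈ 4 doublings, so about 2^4 = 16×.

approximately 16 times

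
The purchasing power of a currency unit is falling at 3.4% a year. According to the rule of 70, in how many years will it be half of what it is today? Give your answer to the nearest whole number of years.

Halving time ≈ 70 / 3.4 = 20.59 → 21 years.

roughly 21 years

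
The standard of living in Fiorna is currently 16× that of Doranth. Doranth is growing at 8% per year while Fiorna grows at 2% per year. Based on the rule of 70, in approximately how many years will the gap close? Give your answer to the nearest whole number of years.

What matters is the difference: 6 pp.
Rule of 70 on the gap: the ratio halves every 70/6 ≈ 11.67 years.
A 16× gap closes after 4 halvings: 4 × 11.67 ≈ 47 years.

47 years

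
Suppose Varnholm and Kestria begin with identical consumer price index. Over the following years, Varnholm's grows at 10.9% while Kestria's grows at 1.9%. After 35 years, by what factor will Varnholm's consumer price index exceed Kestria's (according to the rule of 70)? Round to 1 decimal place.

approximately 22.6 times

Rate gap = 10.9% − 1.9% = 9 points.
The ratio doubles every 70/9 ≈ 7.78 years.
35/7.78 ≈ 4.50 doublings → ratio ≈ 2^4.50 ≈ 22.6.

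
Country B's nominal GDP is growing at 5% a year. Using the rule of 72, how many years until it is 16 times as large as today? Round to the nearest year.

≈ 58 years

At 5% it doubles every 72/5 ≈ 14.40 years.
Getting to 16× needs 4 doublings: 4 × 14.40 ≈ 58 years.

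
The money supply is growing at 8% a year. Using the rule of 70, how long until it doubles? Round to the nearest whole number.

around 9 years

70/8 ≈ 8.75, so it doubles roughly every 9 years.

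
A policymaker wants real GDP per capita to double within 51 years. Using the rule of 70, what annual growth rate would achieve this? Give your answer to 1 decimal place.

≈ 1.4%

70 / 51 ≈ 1.37, so about 1.4% a year.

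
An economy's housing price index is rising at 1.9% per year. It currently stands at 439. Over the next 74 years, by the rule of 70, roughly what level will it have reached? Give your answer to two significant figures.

about 1800

It doubles every 70/1.9 ≈ 36.84 years, so 74 years is 2.01 doublings.
2^2.01 ≈ 4.03; 439 × 4.03 ≈ 1800.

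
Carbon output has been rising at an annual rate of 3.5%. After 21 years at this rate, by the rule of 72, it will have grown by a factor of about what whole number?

At 3.5% one doubling takes ≈ 20.57 years; 21 years is 1 of them, so ×2.

approximately 2 times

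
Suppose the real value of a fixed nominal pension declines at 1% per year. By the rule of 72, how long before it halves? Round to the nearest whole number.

about 72 years

Halving time ≈ 72 / 1 = 72.00 → 72 years.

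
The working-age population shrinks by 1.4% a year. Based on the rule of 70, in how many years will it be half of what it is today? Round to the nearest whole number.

The rule works in reverse for decay: 70/1.4 ≈ 50.00 years to halve.

around 50 years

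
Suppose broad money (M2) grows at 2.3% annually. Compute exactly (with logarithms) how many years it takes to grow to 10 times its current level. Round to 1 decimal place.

t = ln(10) / ln(1 + 0.023) = 2.3026 / 0.022739 ≈ 101.26.

101.3 years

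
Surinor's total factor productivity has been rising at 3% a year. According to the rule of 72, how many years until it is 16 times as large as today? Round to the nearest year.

At 3% it doubles every 72/3 ≈ 24.00 years.
16× is 4 doublings, so 4 × 24.00 ≈ 96 years.

roughly 96 years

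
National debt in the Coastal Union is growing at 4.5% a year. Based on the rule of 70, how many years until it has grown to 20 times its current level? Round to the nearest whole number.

Doubling time ≈ 70/4.5 = 15.56 years.
20× is log₂ 20 ≈ 4.32 doublings, so ≈ 4.32 × 15.56 = 67 years.

about 67 years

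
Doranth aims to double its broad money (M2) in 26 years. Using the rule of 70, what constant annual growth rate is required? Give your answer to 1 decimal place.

roughly 2.7%

70 / 26 ≈ 2.69, so about 2.7% annually.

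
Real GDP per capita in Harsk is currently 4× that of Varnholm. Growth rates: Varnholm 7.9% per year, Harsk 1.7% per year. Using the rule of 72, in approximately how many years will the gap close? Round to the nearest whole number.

around 23 years

What matters is the difference: 6.2 pp.
Rule of 72 on the gap: the ratio halves every 72/6.2 ≈ 11.61 years.
A 4× gap closes after 2 halvings: 2 × 11.61 ≈ 23 years.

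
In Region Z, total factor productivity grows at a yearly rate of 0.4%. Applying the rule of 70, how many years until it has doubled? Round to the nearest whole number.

70/0.4 ≈ 175.00, so it doubles roughly every 175 years.

175 years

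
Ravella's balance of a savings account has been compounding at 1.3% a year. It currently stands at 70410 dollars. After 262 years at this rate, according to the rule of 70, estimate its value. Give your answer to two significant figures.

about 2100000 dollars

Doubling time ≈ 70/1.3 = 53.85 years.
262 years is 262/53.85 ≈ 4.87 doublings, a factor of 2^4.87 ≈ 29.24.
70410 × 29.24 ≈ 2100000 dollars.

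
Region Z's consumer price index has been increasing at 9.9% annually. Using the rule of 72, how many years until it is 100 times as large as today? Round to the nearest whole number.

Doubling time ≈ 72/9.9 = 7.27 years.
Reaching 100× takes log₂(100) ≈ 6.64 doublings.
6.64 × 7.27 ≈ 48 years.

roughly 48 years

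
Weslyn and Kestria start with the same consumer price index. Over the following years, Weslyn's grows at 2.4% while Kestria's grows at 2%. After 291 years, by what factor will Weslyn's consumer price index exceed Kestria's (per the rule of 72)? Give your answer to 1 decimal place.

Rate gap = 2.4% − 2% = 0.4 points.
The ratio doubles every 72/0.4 ≈ 180.00 years.
291/180.00 ≈ 1.62 doublings → ratio ≈ 2^1.62 ≈ 3.1.

approximately 3.1 times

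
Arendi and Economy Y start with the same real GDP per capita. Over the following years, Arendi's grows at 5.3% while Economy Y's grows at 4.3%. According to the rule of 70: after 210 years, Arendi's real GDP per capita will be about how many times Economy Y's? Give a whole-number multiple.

Only the 1-point difference matters.
70/1 ≈ 70.00 years per doubling of the ratio; 210 years gives 3.00 doublings, so ≈ 8×.

roughly 8 times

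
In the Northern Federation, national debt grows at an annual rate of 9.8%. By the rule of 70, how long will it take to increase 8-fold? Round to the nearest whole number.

One doubling takes 70/9.8 = 7.14 years.
8 = 2^3, so 3 doublings → 21 years.

≈ 21 years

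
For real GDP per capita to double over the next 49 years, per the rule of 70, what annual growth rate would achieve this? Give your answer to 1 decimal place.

70 / 49 ≈ 1.43, so about 1.4% a year.

≈ 1.4%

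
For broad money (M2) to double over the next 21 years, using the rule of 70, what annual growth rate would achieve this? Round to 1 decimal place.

≈ 3.3%

70 / 21 ≈ 3.33, so about 3.3% annually.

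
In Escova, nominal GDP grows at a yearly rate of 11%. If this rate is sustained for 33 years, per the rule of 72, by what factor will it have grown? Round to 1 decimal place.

Doubling time ≈ 72/11 = 6.55 years.
33 years / 6.55 ≈ 5.04 doublings → factor 2^5.04 ≈ 32.9.

approximately 32.9 times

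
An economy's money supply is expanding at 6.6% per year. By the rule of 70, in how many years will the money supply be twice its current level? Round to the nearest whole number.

11 years

At 6.6%, doubling takes about 70/6.6 = 10.61 years.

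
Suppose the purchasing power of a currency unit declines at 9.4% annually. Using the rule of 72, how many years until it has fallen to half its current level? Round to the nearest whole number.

about 8 years

Falling at 9.4%, it halves about every 72/9.4 = 7.66 years.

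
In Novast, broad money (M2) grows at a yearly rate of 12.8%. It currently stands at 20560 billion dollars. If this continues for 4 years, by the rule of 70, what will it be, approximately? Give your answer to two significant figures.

around 34000 billion dollars

It doubles every 70/12.8 ≈ 5.47 years, so 4 years is 0.73 doublings.
2^0.73 ≈ 1.66; 20560 × 1.66 ≈ 34000 billion dollars.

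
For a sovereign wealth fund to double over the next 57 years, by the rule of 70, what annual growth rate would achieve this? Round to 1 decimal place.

70 / 57 ≈ 1.23, so about 1.2% a year.

approximately 1.2%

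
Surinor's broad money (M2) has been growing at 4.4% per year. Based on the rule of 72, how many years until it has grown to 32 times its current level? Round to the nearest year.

about 82 years

Doubling time ≈ 72/4.4 = 16.36 years.
32× is 5 doublings, so 5 × 16.36 ≈ 82 years.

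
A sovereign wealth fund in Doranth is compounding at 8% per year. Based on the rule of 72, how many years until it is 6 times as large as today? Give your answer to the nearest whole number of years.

At 8% it doubles every 72/8 ≈ 9.00 years.
Reaching 6× takes log₂(6) ≈ 2.58 doublings.
2.58 × 9.00 ≈ 23 years.

around 23 years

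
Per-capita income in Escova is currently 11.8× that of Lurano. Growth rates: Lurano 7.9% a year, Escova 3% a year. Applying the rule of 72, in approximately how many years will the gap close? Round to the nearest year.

The growth-rate gap is 7.9% − 3% = 4.9 percentage points.
So the ratio between them halves every 72/4.9 ≈ 14.69 years.
An 11.8× gap takes log₂(11.8) ≈ 3.56 halvings to close: 3.56 × 14.69 ≈ 52 years.

≈ 52 years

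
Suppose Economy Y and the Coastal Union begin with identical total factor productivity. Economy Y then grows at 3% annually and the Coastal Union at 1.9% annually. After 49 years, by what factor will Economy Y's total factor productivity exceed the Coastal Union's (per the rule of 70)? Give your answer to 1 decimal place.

Economy Y pulls ahead at 1.1 pp per year, so the ratio doubles every 70/1.1 ≈ 63.64 years.
In 49 years that's 0.77 doublings: 2^0.77 ≈ 1.7.

1.7 times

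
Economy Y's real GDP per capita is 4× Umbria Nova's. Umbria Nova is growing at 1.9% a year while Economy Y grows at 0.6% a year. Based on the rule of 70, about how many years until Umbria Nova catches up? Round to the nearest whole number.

The growth-rate gap is 1.9% − 0.6% = 1.3 percentage points.
So the ratio between them halves every 70/1.3 ≈ 53.85 years.
A 4× gap closes after 2 halvings: 2 × 53.85 ≈ 108 years.

around 108 years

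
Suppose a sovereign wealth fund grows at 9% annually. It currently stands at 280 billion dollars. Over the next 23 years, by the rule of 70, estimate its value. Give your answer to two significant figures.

Doubling time ≈ 70/9 = 7.78 years.
23 years is 23/7.78 ≈ 2.96 doublings, a factor of 2^2.96 ≈ 7.78.
280 × 7.78 ≈ 2200 billion dollars.

about 2200 billion dollars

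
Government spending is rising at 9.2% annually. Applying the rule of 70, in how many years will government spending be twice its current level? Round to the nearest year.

Doubling time ≈ 70 / 9.2 = 7.61 years.

roughly 8 years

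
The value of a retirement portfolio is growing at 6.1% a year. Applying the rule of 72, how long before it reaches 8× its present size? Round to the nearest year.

One doubling takes 72/6.1 = 11.80 years.
8× is 3 doublings, so 3 × 11.80 ≈ 35 years.

35 years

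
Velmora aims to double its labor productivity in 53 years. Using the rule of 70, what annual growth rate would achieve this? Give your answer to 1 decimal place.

approximately 1.3%

70 / 53 ≈ 1.32, so about 1.3% a year.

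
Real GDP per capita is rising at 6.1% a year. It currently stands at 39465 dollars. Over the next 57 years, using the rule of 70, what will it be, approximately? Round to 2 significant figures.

≈ 1200000 dollars

Doubling time ≈ 70/6.1 = 11.48 years.
57 years is 57/11.48 ≈ 4.97 doublings, a factor of 2^4.97 ≈ 31.34.
39465 × 31.34 ≈ 1200000 dollars.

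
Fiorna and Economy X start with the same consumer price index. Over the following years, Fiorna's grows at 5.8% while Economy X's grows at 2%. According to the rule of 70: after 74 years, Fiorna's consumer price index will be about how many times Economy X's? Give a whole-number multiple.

Rate gap = 5.8% − 2% = 3.8 points.
The ratio doubles every 70/3.8 ≈ 18.42 years.
74/18.42 ≈ 4.02 doublings → ratio ≈ 2^4.02 ≈ 16.

about 16 times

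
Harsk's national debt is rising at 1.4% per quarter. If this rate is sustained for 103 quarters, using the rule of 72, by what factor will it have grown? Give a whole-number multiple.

roughly 4 times

72/1.4 ≈ 51.43 quarters per doubling.
103 quarters fits 2 doublings: 2^2 = 4.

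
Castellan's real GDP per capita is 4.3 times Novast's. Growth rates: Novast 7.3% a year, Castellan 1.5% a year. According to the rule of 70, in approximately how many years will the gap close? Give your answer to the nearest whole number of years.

roughly 25 years

Novast gains on Castellan at 7.3% − 1.5% = 5.8 points a year.
At that relative rate the gap halves every 70/5.8 ≈ 12.07 years.
A 4.3 times gap takes log₂(4.3) ≈ 2.10 halvings to close: 2.10 × 12.07 ≈ 25 years.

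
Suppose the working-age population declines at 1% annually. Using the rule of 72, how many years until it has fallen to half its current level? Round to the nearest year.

roughly 72 years

The rule works in reverse for decay: 72/1 ≈ 72.00 years to halve.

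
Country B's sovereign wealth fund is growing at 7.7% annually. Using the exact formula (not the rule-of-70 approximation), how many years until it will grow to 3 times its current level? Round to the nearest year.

t = ln(3) / ln(1 + 0.077) = 1.0986 / 0.074179 ≈ 14.81.
≈ 15 years.

15 years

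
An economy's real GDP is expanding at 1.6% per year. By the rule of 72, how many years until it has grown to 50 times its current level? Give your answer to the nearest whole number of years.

roughly 254 years

Doubling time ≈ 72/1.6 = 45.00 years.
Reaching 50× takes log₂(50) ≈ 5.64 doublings.
5.64 × 45.00 ≈ 254 years.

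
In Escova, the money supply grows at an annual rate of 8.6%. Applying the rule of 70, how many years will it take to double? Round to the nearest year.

about 8 years

At 8.6%, doubling takes about 70/8.6 = 8.14 years.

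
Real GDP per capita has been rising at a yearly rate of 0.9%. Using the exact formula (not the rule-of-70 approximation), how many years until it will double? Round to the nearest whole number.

77 years

t = ln(2) / ln(1 + 0.009) = 0.6931 / 0.008960 ≈ 77.35.
≈ 77 years.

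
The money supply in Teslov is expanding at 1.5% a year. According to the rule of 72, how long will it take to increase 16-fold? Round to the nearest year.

around 192 years

One doubling takes 72/1.5 = 48.00 years.
Getting to 16× needs 4 doublings: 4 × 48.00 ≈ 192 years.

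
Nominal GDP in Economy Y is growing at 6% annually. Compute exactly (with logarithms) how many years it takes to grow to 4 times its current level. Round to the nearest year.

24 years

t = ln(4) / ln(1 + 0.06) = 1.3863 / 0.058269 ≈ 23.79.
≈ 24 years.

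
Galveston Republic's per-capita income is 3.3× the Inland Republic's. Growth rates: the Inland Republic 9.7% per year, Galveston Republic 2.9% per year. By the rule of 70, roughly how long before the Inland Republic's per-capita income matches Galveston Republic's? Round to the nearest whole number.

approximately 18 years

the Inland Republic gains on Galveston Republic at 9.7% − 2.9% = 6.8 points a year.
At that relative rate the gap halves every 70/6.8 ≈ 10.29 years.
A 3.3× gap takes log₂(3.3) ≈ 1.72 halvings to close: 1.72 × 10.29 ≈ 18 years.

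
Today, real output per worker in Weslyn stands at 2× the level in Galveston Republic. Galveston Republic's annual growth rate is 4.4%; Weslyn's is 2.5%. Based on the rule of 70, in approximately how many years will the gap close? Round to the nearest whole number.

roughly 37 years

What matters is the difference: 1.9 pp.
Rule of 70 on the gap: the ratio halves every 70/1.9 ≈ 36.84 years.
A 2× gap closes after 1 halving: 1 × 36.84 ≈ 37 years.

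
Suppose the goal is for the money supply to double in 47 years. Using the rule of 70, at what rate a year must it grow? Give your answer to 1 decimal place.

70 / 47 ≈ 1.49, so about 1.5% a year.

roughly 1.5%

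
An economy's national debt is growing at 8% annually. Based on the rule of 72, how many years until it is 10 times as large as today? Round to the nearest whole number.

One doubling takes 72/8 = 9.00 years.
Reaching 10× takes log₂(10) ≈ 3.32 doublings.
3.32 × 9.00 ≈ 30 years.

30 years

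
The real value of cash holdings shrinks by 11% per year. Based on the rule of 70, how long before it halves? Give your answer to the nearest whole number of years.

The rule works in reverse for decay: 70/11 ≈ 6.36 years to halve.

about 6 years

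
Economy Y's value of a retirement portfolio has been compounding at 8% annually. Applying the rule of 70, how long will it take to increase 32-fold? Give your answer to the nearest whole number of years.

Doubling time ≈ 70/8 = 8.75 years.
32× is 5 doublings, so 5 × 8.75 ≈ 44 years.

≈ 44 years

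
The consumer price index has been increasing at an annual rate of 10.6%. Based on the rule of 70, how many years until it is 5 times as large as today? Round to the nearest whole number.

≈ 15 years

One doubling takes 70/10.6 = 6.60 years.
Reaching 5× takes log₂(5) ≈ 2.32 doublings.
2.32 × 6.60 ≈ 15 years.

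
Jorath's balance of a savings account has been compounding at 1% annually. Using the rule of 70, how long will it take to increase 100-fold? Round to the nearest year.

At 1% it doubles every 70/1 ≈ 70.00 years.
100× is log₂ 100 ≈ 6.64 doublings, so ≈ 6.64 × 70.00 = 465 years.

about 465 years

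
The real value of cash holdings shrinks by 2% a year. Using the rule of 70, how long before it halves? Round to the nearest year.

roughly 35 years

Falling at 2%, it halves about every 70/2 = 35.00 years.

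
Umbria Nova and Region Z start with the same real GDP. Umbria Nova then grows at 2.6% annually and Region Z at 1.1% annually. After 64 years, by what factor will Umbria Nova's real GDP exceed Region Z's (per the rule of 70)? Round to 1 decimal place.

approximately 2.6 times

Only the 1.5-point difference matters.
70/1.5 ≈ 46.67 years per doubling of the ratio; 64 years gives 1.37 doublings, so ≈ 2.6×.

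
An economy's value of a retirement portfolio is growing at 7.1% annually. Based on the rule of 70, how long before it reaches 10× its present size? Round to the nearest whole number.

roughly 33 years

One doubling takes 70/7.1 = 9.86 years.
10× is log₂ 10 ≈ 3.32 doublings, so ≈ 3.32 × 9.86 = 33 years.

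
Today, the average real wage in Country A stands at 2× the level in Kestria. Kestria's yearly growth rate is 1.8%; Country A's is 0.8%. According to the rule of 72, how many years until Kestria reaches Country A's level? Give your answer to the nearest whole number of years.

72 years

Kestria gains on Country A at 1.8% − 0.8% = 1 point a year.
At that relative rate the gap halves every 72/1 ≈ 72.00 years.
A 2× gap closes after 1 halving: 1 × 72.00 ≈ 72 years.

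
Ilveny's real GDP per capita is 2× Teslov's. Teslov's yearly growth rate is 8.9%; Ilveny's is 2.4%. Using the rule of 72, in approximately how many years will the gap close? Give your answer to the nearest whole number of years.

The growth-rate gap is 8.9% − 2.4% = 6.5 percentage points.
So the ratio between them halves every 72/6.5 ≈ 11.08 years.
A 2× gap closes after 1 halving: 1 × 11.08 ≈ 11 years.

11 years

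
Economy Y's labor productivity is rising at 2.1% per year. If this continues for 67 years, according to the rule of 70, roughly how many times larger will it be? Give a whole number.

around 4 times

Doubling time ≈ 70/2.1 = 33.33 years.
67/33.33 ≈ 2 doublings, so about 2^2 = 4×.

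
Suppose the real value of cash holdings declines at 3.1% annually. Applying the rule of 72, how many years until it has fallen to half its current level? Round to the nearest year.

The rule works in reverse for decay: 72/3.1 ≈ 23.23 years to halve.

23 years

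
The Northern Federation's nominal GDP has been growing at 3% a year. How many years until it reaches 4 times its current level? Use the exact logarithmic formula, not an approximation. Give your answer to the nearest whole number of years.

t = ln(4) / ln(1 + 0.03) = 1.3863 / 0.029559 ≈ 46.90.
≈ 47 years.

47 years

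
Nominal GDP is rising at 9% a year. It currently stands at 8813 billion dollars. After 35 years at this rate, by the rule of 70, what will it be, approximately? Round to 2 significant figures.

roughly 200000 billion dollars

It doubles every 70/9 ≈ 7.78 years, so 35 years is 4.50 doublings.
2^4.50 ≈ 22.63; 8813 × 22.63 ≈ 200000 billion dollars.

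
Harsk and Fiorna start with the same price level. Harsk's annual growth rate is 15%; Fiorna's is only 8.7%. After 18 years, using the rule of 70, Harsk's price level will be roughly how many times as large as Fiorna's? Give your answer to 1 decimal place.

≈ 3.1 times

Only the 6.3-point difference matters.
70/6.3 ≈ 11.11 years per doubling of the ratio; 18 years gives 1.62 doublings, so ≈ 3.1×.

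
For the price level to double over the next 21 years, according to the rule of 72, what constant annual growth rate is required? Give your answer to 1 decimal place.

72 / 21 ≈ 3.43, so about 3.4% a year.

roughly 3.4% a year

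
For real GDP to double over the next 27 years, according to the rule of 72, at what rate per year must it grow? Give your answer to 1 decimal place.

72 / 27 ≈ 2.67, so about 2.7% per year.

roughly 2.7% per year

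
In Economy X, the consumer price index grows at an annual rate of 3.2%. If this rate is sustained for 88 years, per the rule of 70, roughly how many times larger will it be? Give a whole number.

about 16 times

Doubling time ≈ 70/3.2 = 21.88 years.
88/21.88 ≈ 4 doublings, so about 2^4 = 16×.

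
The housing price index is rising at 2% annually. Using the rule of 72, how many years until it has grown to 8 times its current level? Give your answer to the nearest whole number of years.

roughly 108 years

At 2% it doubles every 72/2 ≈ 36.00 years.
8 = 2^3, so 3 doublings → 108 years.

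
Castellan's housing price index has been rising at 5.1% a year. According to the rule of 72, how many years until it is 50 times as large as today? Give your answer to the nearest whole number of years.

80 years

Doubling time ≈ 72/5.1 = 14.12 years.
50× is log₂ 50 ≈ 5.64 doublings, so ≈ 5.64 × 14.12 = 80 years.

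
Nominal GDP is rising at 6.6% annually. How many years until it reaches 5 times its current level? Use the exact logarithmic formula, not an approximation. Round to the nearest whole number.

25 years

t = ln(5) / ln(1 + 0.066) = 1.6094 / 0.063913 ≈ 25.18.
≈ 25 years.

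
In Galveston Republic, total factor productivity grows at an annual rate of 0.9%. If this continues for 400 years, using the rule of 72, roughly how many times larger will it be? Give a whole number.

about 32 times

At 0.9% one doubling takes ≈ 80.00 years; 400 years is 5 of them, so ×32.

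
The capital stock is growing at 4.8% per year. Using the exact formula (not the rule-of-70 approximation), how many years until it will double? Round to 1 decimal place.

t = ln(2) / ln(1 + 0.048) = 0.6931 / 0.046884 ≈ 14.78.

14.8 years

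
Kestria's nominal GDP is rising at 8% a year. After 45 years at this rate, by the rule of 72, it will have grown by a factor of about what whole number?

At 8% one doubling takes ≈ 9.00 years; 45 years is 5 of them, so ×32.

roughly 32 times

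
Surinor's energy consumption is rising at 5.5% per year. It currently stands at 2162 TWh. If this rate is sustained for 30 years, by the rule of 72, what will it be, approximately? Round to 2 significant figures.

around 11000 TWh

Doubling time ≈ 72/5.5 = 13.09 years.
30 years is 30/13.09 ≈ 2.29 doublings, a factor of 2^2.29 ≈ 4.89.
2162 × 4.89 ≈ 11000 TWh.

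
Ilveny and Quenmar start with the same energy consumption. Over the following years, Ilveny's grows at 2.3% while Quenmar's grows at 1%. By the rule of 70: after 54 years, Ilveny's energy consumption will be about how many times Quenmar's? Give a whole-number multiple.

Only the 1.3-point difference matters.
70/1.3 ≈ 53.85 years per doubling of the ratio; 54 years gives 1.00 doublings, so ≈ 2×.

approximately 2 times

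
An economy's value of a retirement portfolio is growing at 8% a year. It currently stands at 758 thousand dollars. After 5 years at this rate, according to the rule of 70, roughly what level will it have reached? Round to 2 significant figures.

about 1100 thousand dollars

It doubles every 70/8 ≈ 8.75 years, so 5 years is 0.57 doublings.
2^0.57 ≈ 1.48; 758 × 1.48 ≈ 1100 thousand dollars.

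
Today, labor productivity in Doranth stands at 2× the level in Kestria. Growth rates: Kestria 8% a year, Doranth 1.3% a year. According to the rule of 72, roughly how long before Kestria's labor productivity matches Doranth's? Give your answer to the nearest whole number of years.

around 11 years

Kestria gains on Doranth at 8% − 1.3% = 6.7 points a year.
At that relative rate the gap halves every 72/6.7 ≈ 10.75 years.
A 2× gap closes after 1 halving: 1 × 10.75 ≈ 11 years.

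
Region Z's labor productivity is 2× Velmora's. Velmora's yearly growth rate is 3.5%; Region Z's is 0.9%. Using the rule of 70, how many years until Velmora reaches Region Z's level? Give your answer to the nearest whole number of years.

roughly 27 years

What matters is the difference: 2.6 pp.
Rule of 70 on the gap: the ratio halves every 70/2.6 ≈ 26.92 years.
A 2× gap closes after 1 halving: 1 × 26.92 ≈ 27 years.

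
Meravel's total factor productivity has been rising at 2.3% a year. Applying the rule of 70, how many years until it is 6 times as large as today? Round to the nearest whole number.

about 79 years

At 2.3% it doubles every 70/2.3 ≈ 30.43 years.
Reaching 6× takes log₂(6) ≈ 2.58 doublings.
2.58 × 30.43 ≈ 79 years.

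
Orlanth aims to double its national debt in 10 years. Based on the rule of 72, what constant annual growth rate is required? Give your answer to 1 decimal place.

about 7.2%

72 / 10 ≈ 7.20, so about 7.2% annually.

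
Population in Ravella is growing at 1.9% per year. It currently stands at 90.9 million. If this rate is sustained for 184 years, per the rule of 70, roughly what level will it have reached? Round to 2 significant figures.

Doubling time ≈ 70/1.9 = 36.84 years.
184 years is 184/36.84 ≈ 4.99 doublings, a factor of 2^4.99 ≈ 31.78.
90.9 × 31.78 ≈ 2900 million.

roughly 2900 million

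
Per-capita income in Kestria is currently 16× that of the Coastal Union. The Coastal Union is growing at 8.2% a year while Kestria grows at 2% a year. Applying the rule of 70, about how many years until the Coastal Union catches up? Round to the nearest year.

What matters is the difference: 6.2 pp.
Rule of 70 on the gap: the ratio halves every 70/6.2 ≈ 11.29 years.
A 16× gap closes after 4 halvings: 4 × 11.29 ≈ 45 years.

approximately 45 years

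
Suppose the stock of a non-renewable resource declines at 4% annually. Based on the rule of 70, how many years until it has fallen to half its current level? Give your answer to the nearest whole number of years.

≈ 18 years

Falling at 4%, it halves about every 70/4 = 17.50 years.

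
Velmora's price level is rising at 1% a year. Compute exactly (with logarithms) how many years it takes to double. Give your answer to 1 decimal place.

69.7 years

t = ln(2) / ln(1 + 0.01) = 0.6931 / 0.009950 ≈ 69.66.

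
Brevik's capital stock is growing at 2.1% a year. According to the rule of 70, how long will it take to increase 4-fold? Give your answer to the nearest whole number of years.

Doubling time ≈ 70/2.1 = 33.33 years.
Getting to 4× needs 2 doublings: 2 × 33.33 ≈ 67 years.

approximately 67 years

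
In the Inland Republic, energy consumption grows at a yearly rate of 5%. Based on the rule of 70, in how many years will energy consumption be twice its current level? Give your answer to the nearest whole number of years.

approximately 14 years

At 5%, doubling takes about 70/5 = 14.00 years.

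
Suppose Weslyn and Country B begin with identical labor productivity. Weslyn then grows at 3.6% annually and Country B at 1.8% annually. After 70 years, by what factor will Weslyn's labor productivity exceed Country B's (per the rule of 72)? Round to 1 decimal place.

about 3.4 times

Rate gap = 3.6% − 1.8% = 1.8 points.
The ratio doubles every 72/1.8 ≈ 40.00 years.
70/40.00 ≈ 1.75 doublings → ratio ≈ 2^1.75 ≈ 3.4.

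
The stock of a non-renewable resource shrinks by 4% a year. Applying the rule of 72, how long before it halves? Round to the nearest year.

Falling at 4%, it halves about every 72/4 = 18.00 years.

about 18 years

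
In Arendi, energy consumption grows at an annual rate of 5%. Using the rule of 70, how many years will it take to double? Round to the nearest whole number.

≈ 14 years

70/5 ≈ 14.00, so it doubles roughly every 14 years.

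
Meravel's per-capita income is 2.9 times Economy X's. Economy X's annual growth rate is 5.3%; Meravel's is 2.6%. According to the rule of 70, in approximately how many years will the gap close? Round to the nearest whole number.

Economy X gains on Meravel at 5.3% − 2.6% = 2.7 points a year.
At that relative rate the gap halves every 70/2.7 ≈ 25.93 years.
A 2.9 times gap takes log₂(2.9) ≈ 1.54 halvings to close: 1.54 × 25.93 ≈ 40 years.

roughly 40 years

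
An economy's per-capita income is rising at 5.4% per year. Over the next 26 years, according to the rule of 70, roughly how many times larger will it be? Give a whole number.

≈ 4 times

At 5.4% one doubling takes ≈ 12.96 years; 26 years is 2 of them, so ×4.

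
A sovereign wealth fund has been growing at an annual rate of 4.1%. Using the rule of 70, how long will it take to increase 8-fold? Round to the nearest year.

Doubling time ≈ 70/4.1 = 17.07 years.
8× is 3 doublings, so 3 × 17.07 ≈ 51 years.

around 51 years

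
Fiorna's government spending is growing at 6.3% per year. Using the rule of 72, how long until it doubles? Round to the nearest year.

At 6.3%, doubling takes about 72/6.3 = 11.43 years.

≈ 11 years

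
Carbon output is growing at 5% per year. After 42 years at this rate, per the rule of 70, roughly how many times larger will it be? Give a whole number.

8 times

At 5% one doubling takes ≈ 14.00 years; 42 years is 3 of them, so ×8.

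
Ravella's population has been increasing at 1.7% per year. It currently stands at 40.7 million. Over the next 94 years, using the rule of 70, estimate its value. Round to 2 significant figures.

Doubling time ≈ 70/1.7 = 41.18 years.
94 years is 94/41.18 ≈ 2.28 doublings, a factor of 2^2.28 ≈ 4.86.
40.7 × 4.86 ≈ 200 million.

around 200 million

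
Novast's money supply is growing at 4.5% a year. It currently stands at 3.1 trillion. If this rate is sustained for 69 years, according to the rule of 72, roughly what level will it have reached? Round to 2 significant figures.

about 62 trillion

Doubling time ≈ 72/4.5 = 16.00 years.
69 years is 69/16.00 ≈ 4.31 doublings, a factor of 2^4.31 ≈ 19.84.
3.1 × 19.84 ≈ 62 trillion.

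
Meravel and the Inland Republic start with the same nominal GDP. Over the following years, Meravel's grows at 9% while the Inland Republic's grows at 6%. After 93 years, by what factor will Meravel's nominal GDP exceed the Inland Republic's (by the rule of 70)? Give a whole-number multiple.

Only the 3-point difference matters.
70/3 ≈ 23.33 years per doubling of the ratio; 93 years gives 3.99 doublings, so ≈ 16×.

around 16 times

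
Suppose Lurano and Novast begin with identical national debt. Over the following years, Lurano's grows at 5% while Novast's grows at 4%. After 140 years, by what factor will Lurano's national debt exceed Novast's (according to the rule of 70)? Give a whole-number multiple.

4 times

Lurano pulls ahead at 1 pp per year, so the ratio doubles every 70/1 ≈ 70.00 years.
In 140 years that's 2.00 doublings: 2^2.00 ≈ 4.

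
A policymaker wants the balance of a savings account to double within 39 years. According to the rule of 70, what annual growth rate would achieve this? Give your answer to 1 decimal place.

1.8%

70 / 39 ≈ 1.79, so about 1.8% a year.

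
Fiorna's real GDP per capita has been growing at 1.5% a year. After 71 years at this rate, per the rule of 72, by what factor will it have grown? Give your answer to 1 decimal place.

about 2.8 times

Doubles every ≈ 48.00 years (72/1.5).
71 years is 1.48 doublings; 2^1.48 ≈ 2.8×.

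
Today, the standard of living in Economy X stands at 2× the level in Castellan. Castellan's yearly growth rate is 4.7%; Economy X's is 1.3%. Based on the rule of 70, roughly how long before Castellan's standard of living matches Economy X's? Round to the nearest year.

about 21 years

The growth-rate gap is 4.7% − 1.3% = 3.4 percentage points.
So the ratio between them halves every 70/3.4 ≈ 20.59 years.
A 2× gap closes after 1 halving: 1 × 20.59 ≈ 21 years.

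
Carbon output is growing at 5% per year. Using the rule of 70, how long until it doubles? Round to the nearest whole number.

Doubling time ≈ 70 / 5 = 14.00 years.

around 14 years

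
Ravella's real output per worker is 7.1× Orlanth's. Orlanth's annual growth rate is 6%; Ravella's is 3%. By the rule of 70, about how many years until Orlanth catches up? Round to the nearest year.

Orlanth gains on Ravella at 6% − 3% = 3 points a year.
At that relative rate the gap halves every 70/3 ≈ 23.33 years.
A 7.1× gap takes log₂(7.1) ≈ 2.83 halvings to close: 2.83 × 23.33 ≈ 66 years.

about 66 years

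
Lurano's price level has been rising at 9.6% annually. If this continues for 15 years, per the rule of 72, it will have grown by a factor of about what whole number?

roughly 4 times

Doubling time ≈ 72/9.6 = 7.50 years.
15/7.50 ≈ 2 doublings, so about 2^2 = 4×.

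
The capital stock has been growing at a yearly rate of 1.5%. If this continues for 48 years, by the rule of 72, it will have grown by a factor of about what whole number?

approximately 2 times

Doubling time ≈ 72/1.5 = 48.00 years.
48/48.00 ≈ 1 doubling, so about 2^1 = 2×.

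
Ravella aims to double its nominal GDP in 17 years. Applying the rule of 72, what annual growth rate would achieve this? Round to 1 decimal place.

roughly 4.2%

72 / 17 ≈ 4.24, so about 4.2% annually.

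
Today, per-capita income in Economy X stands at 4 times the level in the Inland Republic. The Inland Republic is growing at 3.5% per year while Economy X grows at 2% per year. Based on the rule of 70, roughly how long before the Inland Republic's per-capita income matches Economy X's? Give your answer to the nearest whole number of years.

What matters is the difference: 1.5 pp.
Rule of 70 on the gap: the ratio halves every 70/1.5 ≈ 46.67 years.
A 4 times gap closes after 2 halvings: 2 × 46.67 ≈ 93 years.

around 93 years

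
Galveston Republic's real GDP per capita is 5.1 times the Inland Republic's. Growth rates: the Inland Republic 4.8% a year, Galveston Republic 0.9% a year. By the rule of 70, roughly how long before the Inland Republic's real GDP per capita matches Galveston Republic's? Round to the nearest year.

42 years

The growth-rate gap is 4.8% − 0.9% = 3.9 percentage points.
So the ratio between them halves every 70/3.9 ≈ 17.95 years.
A 5.1 times gap takes log₂(5.1) ≈ 2.35 halvings to close: 2.35 × 17.95 ≈ 42 years.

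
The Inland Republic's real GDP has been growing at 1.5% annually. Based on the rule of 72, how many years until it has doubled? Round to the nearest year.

roughly 48 years

72/1.5 ≈ 48.00, so it doubles roughly every 48 years.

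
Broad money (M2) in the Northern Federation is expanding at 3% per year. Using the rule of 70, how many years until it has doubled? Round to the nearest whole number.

about 23 years

70/3 ≈ 23.33, so it doubles roughly every 23 years.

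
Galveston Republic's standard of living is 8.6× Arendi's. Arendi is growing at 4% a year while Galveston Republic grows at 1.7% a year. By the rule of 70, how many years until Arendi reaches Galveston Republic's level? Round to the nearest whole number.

approximately 94 years

Arendi gains on Galveston Republic at 4% − 1.7% = 2.3 points a year.
At that relative rate the gap halves every 70/2.3 ≈ 30.43 years.
An 8.6× gap takes log₂(8.6) ≈ 3.10 halvings to close: 3.10 × 30.43 ≈ 94 years.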